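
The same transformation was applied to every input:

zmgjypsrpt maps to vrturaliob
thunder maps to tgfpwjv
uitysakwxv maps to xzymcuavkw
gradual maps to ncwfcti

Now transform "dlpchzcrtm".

ovtebjernf

Each output is the input with this applied: reverse the string, then shift every letter 2 places forward in the alphabet (wrapping around).
Applying that to "dlpchzcrtm" gives "ovtebjernf".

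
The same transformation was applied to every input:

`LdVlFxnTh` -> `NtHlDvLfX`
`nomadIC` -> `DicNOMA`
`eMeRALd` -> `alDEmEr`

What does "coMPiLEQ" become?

leqCOmpI

Looking at the pairs, the operation is to flip the case of every letter, then move the last 3 characters to the front (rotate right by 3).
"coMPiLEQ" → "COmpIleq" → "leqCOmpI".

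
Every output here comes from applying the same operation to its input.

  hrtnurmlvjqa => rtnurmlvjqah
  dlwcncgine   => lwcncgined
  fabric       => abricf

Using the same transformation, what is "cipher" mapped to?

Each output is the input with this applied: move the first character to the end.
Applying that to "cipher" gives "ipherc".

ipherc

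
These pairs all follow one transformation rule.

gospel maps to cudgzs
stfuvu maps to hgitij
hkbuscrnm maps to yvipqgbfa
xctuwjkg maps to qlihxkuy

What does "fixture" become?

wthlfis

Looking at the pairs, the operation is to shift every letter 12 places backward in the alphabet (wrapping around), then swap each adjacent pair of characters (1↔2, 3↔4, ...).
"fixture" → "twlhifs" → "wthlfis".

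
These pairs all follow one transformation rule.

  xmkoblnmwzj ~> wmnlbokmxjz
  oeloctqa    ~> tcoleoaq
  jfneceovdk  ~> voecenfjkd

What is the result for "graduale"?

The transformation: move the last 2 characters to the front (rotate right by 2), then reverse the string.
Working it through for "graduale": intermediate "legradua", final "audargel".

audargel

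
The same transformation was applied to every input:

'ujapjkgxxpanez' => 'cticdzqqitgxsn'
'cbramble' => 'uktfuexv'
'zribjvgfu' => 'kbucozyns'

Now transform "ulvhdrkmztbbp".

Each output is the input with this applied: move the first character to the end, then shift every letter 7 places backward in the alphabet (wrapping around).
Doing the same to "ulvhdrkmztbbp": "eoawkdfsmuuin".

eoawkdfsmuuin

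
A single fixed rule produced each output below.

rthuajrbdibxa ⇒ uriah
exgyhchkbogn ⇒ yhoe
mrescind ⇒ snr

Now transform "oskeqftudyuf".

etyo

Looking at the pairs, the operation is to move the first 3 characters to the end (rotate left by 3), then keep one character in every 3, starting at position 1 (positions 1st, 4th, 7th, ...).
Starting from "oskeqftudyuf": after the first operation, "eqftudyufosk"; after the second, "etyo".
(Check on "mrescind": → "scindmre" → "snr" ✓)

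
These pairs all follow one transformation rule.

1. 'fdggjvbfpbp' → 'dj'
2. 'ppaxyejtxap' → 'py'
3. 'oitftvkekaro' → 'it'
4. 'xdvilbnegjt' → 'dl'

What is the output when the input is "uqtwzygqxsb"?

The transformation: keep one character in every 3, starting at position 2 (positions 2nd, 5th, 8th, ...), then delete the last 2 characters.
Applying both steps to "uqtwzygqxsb": "qzqb", then "qz".
(Check on "ppaxyejtxap": → "pytp" → "py" ✓)

qz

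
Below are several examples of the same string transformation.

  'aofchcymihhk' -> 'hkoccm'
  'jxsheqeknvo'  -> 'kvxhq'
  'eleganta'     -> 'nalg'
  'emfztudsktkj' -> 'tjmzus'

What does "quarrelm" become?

Rule — keep every other character starting from the second (positions 2nd, 4th, 6th, ...), then move the last 2 characters to the front (rotate right by 2).
On "quarrelm": the first step gives "urem", and the second then gives "emur".

emur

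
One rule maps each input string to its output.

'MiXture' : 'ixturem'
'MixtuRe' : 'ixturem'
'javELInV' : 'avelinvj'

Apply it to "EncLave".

The pattern: move the first character to the end, then convert every letter to lowercase.
On "EncLave": the first step gives "ncLaveE", and the second then gives "nclavee".

nclavee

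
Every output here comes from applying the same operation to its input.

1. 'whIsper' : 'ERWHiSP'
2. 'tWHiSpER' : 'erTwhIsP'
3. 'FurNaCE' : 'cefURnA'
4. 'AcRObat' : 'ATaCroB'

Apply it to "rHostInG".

NgRhOSTi

The transformation: move the last 2 characters to the front (rotate right by 2), then flip the case of every letter.
Starting from "rHostInG": after the first operation, "nGrHostI"; after the second, "NgRhOSTi".
(Check on "whIsper": → "erwhIsp" → "ERWHiSP" ✓)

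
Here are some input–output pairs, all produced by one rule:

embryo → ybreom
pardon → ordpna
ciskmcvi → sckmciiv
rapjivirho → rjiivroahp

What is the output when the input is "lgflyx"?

The pattern: take characters alternately from the front and the back (1st, last, 2nd, 2nd-last, ...), then swap the front and back halves of the string.
Working it through for "lgflyx": intermediate "lxgyfl", final "yfllxg".

yfllxg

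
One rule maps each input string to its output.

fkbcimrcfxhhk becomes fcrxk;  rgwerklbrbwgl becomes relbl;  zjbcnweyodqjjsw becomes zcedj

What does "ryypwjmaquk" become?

rpmu

Looking at the pairs, the operation is to keep one character in every 3, starting at position 1 (positions 1st, 4th, 7th, ...).
Doing the same to "ryypwjmaquk": "rpmu".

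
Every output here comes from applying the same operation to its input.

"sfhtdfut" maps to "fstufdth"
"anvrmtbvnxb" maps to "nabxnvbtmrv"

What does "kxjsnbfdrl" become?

xklrdfbnsj

Rule — reverse the string, then move the last 2 characters to the front (rotate right by 2).
For "kxjsnbfdrl", step one produces "lrdfbnsjxk"; step two turns that into "xklrdfbnsj".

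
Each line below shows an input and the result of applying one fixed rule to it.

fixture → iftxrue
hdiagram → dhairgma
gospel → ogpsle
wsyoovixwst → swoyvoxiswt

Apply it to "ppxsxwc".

ppsxwxc

The transformation: swap each adjacent pair of characters (1↔2, 3↔4, ...).
Doing the same to "ppxsxwc": "ppsxwxc".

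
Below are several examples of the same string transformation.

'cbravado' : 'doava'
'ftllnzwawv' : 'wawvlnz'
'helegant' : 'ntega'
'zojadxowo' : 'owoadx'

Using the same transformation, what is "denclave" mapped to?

vecla

Rule — delete the first 3 characters, then move the first 3 characters to the end (rotate left by 3).
"denclave" → "vecla".
(Check on "zojadxowo": → "adxowo" → "owoadx" ✓)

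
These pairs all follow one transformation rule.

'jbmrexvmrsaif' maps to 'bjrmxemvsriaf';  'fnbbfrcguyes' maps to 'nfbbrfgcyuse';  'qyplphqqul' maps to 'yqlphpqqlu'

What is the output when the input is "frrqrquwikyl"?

rfqrqrwukily

The rule is to swap each adjacent pair of characters (1↔2, 3↔4, ...).
"frrqrquwikyl" → "rfqrqrwukily".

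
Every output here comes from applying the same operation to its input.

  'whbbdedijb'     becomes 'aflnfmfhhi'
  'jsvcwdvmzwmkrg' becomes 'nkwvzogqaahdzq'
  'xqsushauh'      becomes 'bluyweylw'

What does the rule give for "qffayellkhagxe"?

uijbjkeecliopp

Each output is the input with this applied: take characters alternately from the front and the back (1st, last, 2nd, 2nd-last, ...), then shift every letter 4 places forward in the alphabet (wrapping around).
Working it through for "qffayellkhagxe": intermediate "qefxfgaayhekll", final "uijbjkeecliopp".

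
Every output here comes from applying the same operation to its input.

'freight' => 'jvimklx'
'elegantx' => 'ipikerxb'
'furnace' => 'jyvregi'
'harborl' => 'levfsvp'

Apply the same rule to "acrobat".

Looking at the pairs, the operation is to shift every letter 4 places forward in the alphabet (wrapping around).
On "acrobat" that produces "egvsfex".

egvsfex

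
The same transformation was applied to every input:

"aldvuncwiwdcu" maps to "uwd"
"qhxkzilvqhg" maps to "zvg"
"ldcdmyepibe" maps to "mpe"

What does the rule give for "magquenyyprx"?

Rule — delete the first 3 characters, then keep one character in every 3, starting at position 2 (positions 2nd, 5th, 8th, ...).
"magquenyyprx" → "quenyyprx" → "uyr".

uyr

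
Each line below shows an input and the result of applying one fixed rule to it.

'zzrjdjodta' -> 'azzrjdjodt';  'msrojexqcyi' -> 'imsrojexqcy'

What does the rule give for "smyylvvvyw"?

In each case the input is transformed by: move the last character to the front.
On "smyylvvvyw" that produces "wsmyylvvvy".

wsmyylvvvy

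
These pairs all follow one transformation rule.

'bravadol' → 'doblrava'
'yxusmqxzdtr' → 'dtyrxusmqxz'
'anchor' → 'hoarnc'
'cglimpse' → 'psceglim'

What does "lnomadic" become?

dilcnoma

Looking at the pairs, the operation is to swap the first and last characters, then move the last 3 characters to the front (rotate right by 3).
Applying both steps to "lnomadic": "cnomadil", then "dilcnoma".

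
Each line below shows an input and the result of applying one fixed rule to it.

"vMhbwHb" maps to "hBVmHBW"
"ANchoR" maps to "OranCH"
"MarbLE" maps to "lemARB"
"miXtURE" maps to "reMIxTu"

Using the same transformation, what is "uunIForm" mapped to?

Rule — move the last 2 characters to the front (rotate right by 2), then flip the case of every letter.
Starting from "uunIForm": after the first operation, "rmuunIFo"; after the second, "RMUUNifO".

RMUUNifO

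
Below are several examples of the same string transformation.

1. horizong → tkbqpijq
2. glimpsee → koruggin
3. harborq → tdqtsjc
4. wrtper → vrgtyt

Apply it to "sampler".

What's happening: move the first 2 characters to the end (rotate left by 2), then shift every letter 2 places forward in the alphabet (wrapping around).
On "sampler": the first step gives "mplersa", and the second then gives "orngtuc".

orngtuc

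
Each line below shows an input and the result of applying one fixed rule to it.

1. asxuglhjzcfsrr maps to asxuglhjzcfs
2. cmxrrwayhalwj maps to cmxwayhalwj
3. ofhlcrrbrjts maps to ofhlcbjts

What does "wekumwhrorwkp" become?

What's happening: remove every "r".
For "wekumwhrorwkp" the result is "wekumwhowkp".

wekumwhowkp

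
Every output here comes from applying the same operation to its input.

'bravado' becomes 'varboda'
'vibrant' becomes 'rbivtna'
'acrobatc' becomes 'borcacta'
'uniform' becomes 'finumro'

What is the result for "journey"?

The rule is to move the last 3 characters to the front (rotate right by 3), then reverse the string.
Working it through for "journey": intermediate "neyjour", final "ruojyen".

ruojyen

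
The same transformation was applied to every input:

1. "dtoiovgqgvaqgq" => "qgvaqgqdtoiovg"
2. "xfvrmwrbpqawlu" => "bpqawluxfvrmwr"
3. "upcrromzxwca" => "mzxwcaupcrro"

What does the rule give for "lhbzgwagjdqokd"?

gjdqokdlhbzgwa

Each output is the input with this applied: swap the front and back halves of the string.
Applying that to "lhbzgwagjdqokd" gives "gjdqokdlhbzgwa".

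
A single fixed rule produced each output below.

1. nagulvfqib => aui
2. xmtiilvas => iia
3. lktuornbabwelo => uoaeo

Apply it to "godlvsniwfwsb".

Rule — keep only the vowels.
On "godlvsniwfwsb" that produces "oi".

oi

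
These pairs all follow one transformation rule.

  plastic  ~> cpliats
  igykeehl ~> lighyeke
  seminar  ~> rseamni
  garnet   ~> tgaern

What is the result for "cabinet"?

tcaebni

Rule — swap the first and last characters, then take characters alternately from the front and the back (1st, last, 2nd, 2nd-last, ...).
Applying both steps to "cabinet": "tabinec", then "tcaebni".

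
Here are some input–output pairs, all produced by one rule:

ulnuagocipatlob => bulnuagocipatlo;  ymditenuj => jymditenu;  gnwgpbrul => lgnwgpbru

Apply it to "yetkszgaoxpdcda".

ayetkszgaoxpdcd

The rule is to move the last character to the front.
On "yetkszgaoxpdcda" that produces "ayetkszgaoxpdcd".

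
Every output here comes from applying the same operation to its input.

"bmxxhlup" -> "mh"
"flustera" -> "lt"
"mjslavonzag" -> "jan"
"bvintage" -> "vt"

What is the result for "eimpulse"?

iu

In each case the input is transformed by: delete the last character, then keep one character in every 3, starting at position 2 (positions 2nd, 5th, 8th, ...).
Starting from "eimpulse": after the first operation, "eimpuls"; after the second, "iu".
(Check on "mjslavonzag": → "mjslavonza" → "jan" ✓)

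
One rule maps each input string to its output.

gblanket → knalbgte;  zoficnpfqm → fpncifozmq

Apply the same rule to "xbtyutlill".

Looking at the pairs, the operation is to move the last 2 characters to the front (rotate right by 2), then reverse the string.
"xbtyutlill" → "llxbtyutli" → "iltuytbxll".
(Check on "zoficnpfqm": → "qmzoficnpf" → "fpncifozmq" ✓)

iltuytbxll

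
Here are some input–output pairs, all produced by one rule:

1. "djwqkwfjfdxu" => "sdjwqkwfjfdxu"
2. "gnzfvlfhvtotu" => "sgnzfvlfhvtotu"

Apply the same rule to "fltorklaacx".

The rule is to prepend "s".
Applying that to "fltorklaacx" gives "sfltorklaacx".

sfltorklaacx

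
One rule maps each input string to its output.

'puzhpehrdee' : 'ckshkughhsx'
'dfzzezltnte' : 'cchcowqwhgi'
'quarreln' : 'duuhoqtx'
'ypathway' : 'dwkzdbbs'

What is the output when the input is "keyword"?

The transformation: move the first 2 characters to the end (rotate left by 2), then shift every letter 3 places forward in the alphabet (wrapping around).
So "keyword" becomes "bzrugnh".

bzrugnh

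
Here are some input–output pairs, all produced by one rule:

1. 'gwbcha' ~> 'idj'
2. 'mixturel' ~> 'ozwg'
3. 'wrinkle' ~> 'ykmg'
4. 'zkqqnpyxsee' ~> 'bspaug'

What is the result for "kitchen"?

mvjp

Looking at the pairs, the operation is to keep every other character starting from the first (positions 1st, 3rd, 5th, ...), then shift every letter 2 places forward in the alphabet (wrapping around).
On "kitchen" that produces "mvjp".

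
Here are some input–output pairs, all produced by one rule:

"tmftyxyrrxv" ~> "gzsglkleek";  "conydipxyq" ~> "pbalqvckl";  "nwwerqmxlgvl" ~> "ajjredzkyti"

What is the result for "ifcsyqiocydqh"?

In each case the input is transformed by: delete the last character, then shift every letter 13 places forward in the alphabet (wrapping around) — i.e. ROT13.
Starting from "ifcsyqiocydqh": after the first operation, "ifcsyqiocydq"; after the second, "vspfldvbplqd".
(Check on "conydipxyq": → "conydipxy" → "pbalqvckl" ✓)

vspfldvbplqd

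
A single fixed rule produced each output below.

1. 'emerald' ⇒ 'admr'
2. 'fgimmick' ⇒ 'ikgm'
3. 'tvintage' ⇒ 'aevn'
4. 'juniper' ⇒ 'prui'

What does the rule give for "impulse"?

The pattern: move the last 3 characters to the front (rotate right by 3), then keep every other character starting from the first (positions 1st, 3rd, 5th, ...).
"impulse" → "lseimpu" → "lemu".

lemu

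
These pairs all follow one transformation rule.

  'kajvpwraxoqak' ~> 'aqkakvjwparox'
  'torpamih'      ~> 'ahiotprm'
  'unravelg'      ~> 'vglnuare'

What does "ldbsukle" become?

ueldlsbk

Each output is the input with this applied: swap each adjacent pair of characters (1↔2, 3↔4, ...), then move the last 3 characters to the front (rotate right by 3).
Applying that to "ldbsukle" gives "ueldlsbk".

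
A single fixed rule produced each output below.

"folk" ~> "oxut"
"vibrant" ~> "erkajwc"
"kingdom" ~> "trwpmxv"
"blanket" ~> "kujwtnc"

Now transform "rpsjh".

Looking at the pairs, the operation is to shift every letter 9 places forward in the alphabet (wrapping around).
Doing the same to "rpsjh": "aybsq".

aybsq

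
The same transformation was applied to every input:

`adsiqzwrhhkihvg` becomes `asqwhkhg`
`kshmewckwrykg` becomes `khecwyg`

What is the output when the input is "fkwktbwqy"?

In each case the input is transformed by: keep every other character starting from the first (positions 1st, 3rd, 5th, ...).
Applying that to "fkwktbwqy" gives "fwtwy".

fwtwy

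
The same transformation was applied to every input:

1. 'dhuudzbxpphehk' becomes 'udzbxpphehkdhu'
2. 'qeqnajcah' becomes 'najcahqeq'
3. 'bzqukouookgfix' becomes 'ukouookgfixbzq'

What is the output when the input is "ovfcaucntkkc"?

Looking at the pairs, the operation is to move the first 3 characters to the end (rotate left by 3).
On "ovfcaucntkkc" that produces "caucntkkcovf".

caucntkkcovf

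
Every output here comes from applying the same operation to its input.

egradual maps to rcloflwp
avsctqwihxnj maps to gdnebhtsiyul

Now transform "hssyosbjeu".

The transformation: shift every letter 11 places forward in the alphabet (wrapping around), then move the first character to the end.
Applying both steps to "hssyosbjeu": "sddjzdmupf", then "ddjzdmupfs".

ddjzdmupfs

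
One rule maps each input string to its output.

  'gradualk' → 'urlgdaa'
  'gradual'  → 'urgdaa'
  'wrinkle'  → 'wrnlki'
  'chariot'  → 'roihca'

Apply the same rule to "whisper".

wspihe

Looking at the pairs, the operation is to delete the last character, then sort the characters into reverse alphabetical order.
Working it through for "whisper": intermediate "whispe", final "wspihe".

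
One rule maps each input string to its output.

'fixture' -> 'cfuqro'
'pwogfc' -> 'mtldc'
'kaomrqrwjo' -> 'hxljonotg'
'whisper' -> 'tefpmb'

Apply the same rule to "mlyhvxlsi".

jivesuip

In each case the input is transformed by: delete the last character, then shift every letter 3 places backward in the alphabet (wrapping around).
For "mlyhvxlsi", step one produces "mlyhvxls"; step two turns that into "jivesuip".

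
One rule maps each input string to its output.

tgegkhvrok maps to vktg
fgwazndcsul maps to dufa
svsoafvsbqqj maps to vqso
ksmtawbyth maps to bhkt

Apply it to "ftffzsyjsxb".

yxff

The transformation: keep one character in every 3, starting at position 1 (positions 1st, 4th, 7th, ...), then move the first 2 characters to the end (rotate left by 2).
For "ftffzsyjsxb", step one produces "ffyx"; step two turns that into "yxff".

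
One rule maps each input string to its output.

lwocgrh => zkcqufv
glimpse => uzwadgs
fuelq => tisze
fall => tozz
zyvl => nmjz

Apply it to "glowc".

uzckq

The rule is to shift every letter 12 places backward in the alphabet (wrapping around).
On "glowc" that produces "uzckq".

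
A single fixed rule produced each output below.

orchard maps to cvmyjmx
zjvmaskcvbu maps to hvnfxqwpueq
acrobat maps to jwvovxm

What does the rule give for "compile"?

kdgzxjh

The transformation: shift every letter 5 places backward in the alphabet (wrapping around), then move the first 3 characters to the end (rotate left by 3).
Applying that to "compile" gives "kdgzxjh".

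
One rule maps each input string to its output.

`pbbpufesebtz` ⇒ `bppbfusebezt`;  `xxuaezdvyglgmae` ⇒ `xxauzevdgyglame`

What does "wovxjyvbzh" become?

owxvyjbvhz

What's happening: swap each adjacent pair of characters (1↔2, 3↔4, ...).
Doing the same to "wovxjyvbzh": "owxvyjbvhz".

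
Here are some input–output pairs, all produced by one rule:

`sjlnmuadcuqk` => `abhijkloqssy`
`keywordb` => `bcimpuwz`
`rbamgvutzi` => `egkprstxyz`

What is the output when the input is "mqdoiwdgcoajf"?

abbdeghkmmouy

Rule — shift every letter 2 places backward in the alphabet (wrapping around), then sort the characters into alphabetical order.
Applying both steps to "mqdoiwdgcoajf": "kobmgubeamyhd", then "abbdeghkmmouy".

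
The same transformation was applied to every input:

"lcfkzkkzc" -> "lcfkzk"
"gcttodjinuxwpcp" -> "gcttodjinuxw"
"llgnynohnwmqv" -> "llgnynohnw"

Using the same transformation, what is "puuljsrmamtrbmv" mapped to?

The pattern: delete the last 3 characters.
Applying that to "puuljsrmamtrbmv" gives "puuljsrmamtr".

puuljsrmamtr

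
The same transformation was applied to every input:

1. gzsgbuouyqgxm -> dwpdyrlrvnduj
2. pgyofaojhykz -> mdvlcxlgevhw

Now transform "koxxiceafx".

hluufzbxcu

The rule is to shift every letter 3 places backward in the alphabet (wrapping around).
Applying that to "koxxiceafx" gives "hluufzbxcu".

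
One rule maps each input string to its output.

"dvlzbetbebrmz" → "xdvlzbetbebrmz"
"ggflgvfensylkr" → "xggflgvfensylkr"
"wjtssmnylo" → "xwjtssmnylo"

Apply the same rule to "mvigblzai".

Rule — prepend "x".
So "mvigblzai" becomes "xmvigblzai".

xmvigblzai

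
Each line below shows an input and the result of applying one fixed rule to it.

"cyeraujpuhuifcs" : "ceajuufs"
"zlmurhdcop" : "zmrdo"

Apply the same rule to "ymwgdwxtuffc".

In each case the input is transformed by: keep every other character starting from the first (positions 1st, 3rd, 5th, ...).
Doing the same to "ymwgdwxtuffc": "ywdxuf".

ywdxuf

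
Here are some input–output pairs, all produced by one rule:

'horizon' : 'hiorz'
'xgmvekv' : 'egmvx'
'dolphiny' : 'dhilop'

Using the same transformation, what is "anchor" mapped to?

achn

Rule — delete the last 2 characters, then sort the characters into alphabetical order.
On "anchor" that produces "achn".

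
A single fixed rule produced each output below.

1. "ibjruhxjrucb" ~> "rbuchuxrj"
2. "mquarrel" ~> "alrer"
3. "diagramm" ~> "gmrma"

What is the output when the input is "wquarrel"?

alrer

Rule — delete the first 3 characters, then take characters alternately from the front and the back (1st, last, 2nd, 2nd-last, ...).
On "wquarrel": the first step gives "arrel", and the second then gives "alrer".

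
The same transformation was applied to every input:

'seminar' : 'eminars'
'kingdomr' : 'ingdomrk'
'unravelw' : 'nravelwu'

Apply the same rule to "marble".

In each case the input is transformed by: move the first character to the end.
Applying that to "marble" gives "arblem".

arblem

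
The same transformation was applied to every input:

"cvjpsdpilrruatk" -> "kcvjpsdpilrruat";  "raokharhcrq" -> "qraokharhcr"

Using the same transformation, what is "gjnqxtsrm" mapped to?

In each case the input is transformed by: move the last character to the front.
"gjnqxtsrm" → "mgjnqxtsr".

mgjnqxtsr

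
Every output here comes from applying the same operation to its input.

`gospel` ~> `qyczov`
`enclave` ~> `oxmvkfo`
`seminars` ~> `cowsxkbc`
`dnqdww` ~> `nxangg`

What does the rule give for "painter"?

In each case the input is transformed by: shift every letter 10 places forward in the alphabet (wrapping around).
For "painter" the result is "zksxdob".

zksxdob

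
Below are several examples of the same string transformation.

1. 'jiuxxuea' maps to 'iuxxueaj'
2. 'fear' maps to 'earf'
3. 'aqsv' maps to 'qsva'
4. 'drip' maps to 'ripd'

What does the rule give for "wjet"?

jetw

The pattern: move the first character to the end.
Applying that to "wjet" gives "jetw".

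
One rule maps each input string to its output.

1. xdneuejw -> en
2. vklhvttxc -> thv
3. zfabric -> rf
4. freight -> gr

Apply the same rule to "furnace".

au

In each case the input is transformed by: reverse the string, then keep one character in every 3, starting at position 3 (positions 3rd, 6th, 9th, ...).
Working it through for "furnace": intermediate "ecanruf", final "au".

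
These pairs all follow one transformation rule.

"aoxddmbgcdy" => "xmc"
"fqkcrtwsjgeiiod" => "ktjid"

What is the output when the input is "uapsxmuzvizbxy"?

pmvb

Each output is the input with this applied: keep one character in every 3, starting at position 3 (positions 3rd, 6th, 9th, ...).
On "uapsxmuzvizbxy" that produces "pmvb".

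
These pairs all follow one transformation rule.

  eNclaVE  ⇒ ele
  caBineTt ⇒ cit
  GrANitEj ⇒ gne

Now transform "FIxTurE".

fte

The rule is to keep one character in every 3, starting at position 1 (positions 1st, 4th, 7th, ...), then convert every letter to lowercase.
Working it through for "FIxTurE": intermediate "FTE", final "fte".
(Check on "eNclaVE": → "elE" → "ele" ✓)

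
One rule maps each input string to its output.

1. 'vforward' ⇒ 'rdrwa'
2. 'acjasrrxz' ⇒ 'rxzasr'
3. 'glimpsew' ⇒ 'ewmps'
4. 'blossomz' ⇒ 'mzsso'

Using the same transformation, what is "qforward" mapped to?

The pattern: delete the first 3 characters, then move the first 3 characters to the end (rotate left by 3).
Doing the same to "qforward": "rdrwa".

rdrwa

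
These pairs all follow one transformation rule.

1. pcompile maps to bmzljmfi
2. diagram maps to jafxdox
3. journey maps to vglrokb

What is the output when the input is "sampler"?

The rule is to move the last character to the front, then shift every letter 3 places backward in the alphabet (wrapping around).
On "sampler": the first step gives "rsample", and the second then gives "opxjmib".

opxjmib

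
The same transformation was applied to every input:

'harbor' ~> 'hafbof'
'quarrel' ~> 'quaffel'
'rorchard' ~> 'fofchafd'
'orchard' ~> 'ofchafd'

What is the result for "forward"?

fofwafd

The transformation: replace every "r" with "f".
Applying that to "forward" gives "fofwafd".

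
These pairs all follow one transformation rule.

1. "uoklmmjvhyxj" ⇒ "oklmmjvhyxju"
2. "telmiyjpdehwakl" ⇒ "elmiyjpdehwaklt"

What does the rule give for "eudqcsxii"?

udqcsxiie

The transformation: move the first character to the end.
Applying that to "eudqcsxii" gives "udqcsxiie".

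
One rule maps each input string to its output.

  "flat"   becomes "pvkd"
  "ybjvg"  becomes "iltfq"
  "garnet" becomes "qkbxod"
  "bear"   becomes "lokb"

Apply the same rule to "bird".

lsbn

The rule is to shift every letter 10 places forward in the alphabet (wrapping around).
So "bird" becomes "lsbn".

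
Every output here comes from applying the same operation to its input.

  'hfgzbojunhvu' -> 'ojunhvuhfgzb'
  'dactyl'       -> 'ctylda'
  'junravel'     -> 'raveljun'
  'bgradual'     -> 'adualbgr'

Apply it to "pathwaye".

Each output is the input with this applied: swap the front and back halves of the string, then move the last character to the front.
Applying both steps to "pathwaye": "wayepath", then "hwayepat".

hwayepat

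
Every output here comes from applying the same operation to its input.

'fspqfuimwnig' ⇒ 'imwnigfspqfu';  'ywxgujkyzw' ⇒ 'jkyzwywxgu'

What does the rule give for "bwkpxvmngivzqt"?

ngivzqtbwkpxvm

The transformation: swap the front and back halves of the string.
For "bwkpxvmngivzqt" the result is "ngivzqtbwkpxvm".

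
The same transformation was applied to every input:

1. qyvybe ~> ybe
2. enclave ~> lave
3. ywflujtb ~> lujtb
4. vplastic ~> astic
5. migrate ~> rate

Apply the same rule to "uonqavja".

In each case the input is transformed by: delete the first 3 characters.
Applying that to "uonqavja" gives "qavja".

qavja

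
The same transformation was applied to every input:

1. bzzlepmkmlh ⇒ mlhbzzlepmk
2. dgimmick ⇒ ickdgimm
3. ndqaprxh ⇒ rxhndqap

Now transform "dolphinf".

Looking at the pairs, the operation is to move the last 3 characters to the front (rotate right by 3).
On "dolphinf" that produces "infdolph".

infdolph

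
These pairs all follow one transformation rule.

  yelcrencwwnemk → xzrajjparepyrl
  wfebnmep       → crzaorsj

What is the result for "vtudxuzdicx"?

kpvqmhkqhgi

Each output is the input with this applied: reverse the string, then shift every letter 13 places forward in the alphabet (wrapping around) — i.e. ROT13.
On "vtudxuzdicx": the first step gives "xcidzuxdutv", and the second then gives "kpvqmhkqhgi".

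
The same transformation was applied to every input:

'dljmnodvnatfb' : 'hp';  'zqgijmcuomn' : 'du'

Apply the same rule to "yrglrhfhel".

cv

The transformation: shift every letter 4 places forward in the alphabet (wrapping around), then keep only the first 2 characters.
Applying both steps to "yrglrhfhel": "cvkpvljlip", then "cv".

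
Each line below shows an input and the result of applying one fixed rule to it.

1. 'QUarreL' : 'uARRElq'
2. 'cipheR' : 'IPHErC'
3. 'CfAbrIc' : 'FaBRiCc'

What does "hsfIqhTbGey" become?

SFiQHtBgEYH

What's happening: flip the case of every letter, then move the first character to the end.
For "hsfIqhTbGey", step one produces "HSFiQHtBgEY"; step two turns that into "SFiQHtBgEYH".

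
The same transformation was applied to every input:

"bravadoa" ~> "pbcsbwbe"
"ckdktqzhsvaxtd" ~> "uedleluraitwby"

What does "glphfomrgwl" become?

xmhmqigpnsh

Each output is the input with this applied: shift every letter 1 place forward in the alphabet (wrapping around), then move the last 2 characters to the front (rotate right by 2).
On "glphfomrgwl": the first step gives "hmqigpnshxm", and the second then gives "xmhmqigpnsh".
(Check on "bravadoa": → "csbwbepb" → "pbcsbwbe" ✓)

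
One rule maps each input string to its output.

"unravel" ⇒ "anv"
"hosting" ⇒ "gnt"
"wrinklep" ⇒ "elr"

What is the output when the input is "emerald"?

In each case the input is transformed by: sort the characters into alphabetical order, then keep one character in every 3, starting at position 1 (positions 1st, 4th, 7th, ...).
Starting from "emerald": after the first operation, "adeelmr"; after the second, "aer".

aer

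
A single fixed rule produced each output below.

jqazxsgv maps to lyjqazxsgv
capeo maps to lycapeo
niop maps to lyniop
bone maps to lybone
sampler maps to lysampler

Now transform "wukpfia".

lywukpfia

Rule — prepend "ly".
So "wukpfia" becomes "lywukpfia".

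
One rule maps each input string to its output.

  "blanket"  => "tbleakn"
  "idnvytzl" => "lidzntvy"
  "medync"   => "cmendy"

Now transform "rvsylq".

The rule is to swap the first and last characters, then take characters alternately from the front and the back (1st, last, 2nd, 2nd-last, ...).
For "rvsylq", step one produces "qvsylr"; step two turns that into "qrvlsy".

qrvlsy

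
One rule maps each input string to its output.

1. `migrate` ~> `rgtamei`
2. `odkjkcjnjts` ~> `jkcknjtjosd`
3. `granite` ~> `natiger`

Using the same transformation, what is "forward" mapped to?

The rule is to move the first 2 characters to the end (rotate left by 2), then swap each adjacent pair of characters (1↔2, 3↔4, ...).
Starting from "forward": after the first operation, "rwardfo"; after the second, "wrrafdo".

wrrafdo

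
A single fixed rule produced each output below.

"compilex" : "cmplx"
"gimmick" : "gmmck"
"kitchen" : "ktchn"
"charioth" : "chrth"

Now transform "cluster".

Rule — remove every vowel.
On "cluster" that produces "clstr".

clstr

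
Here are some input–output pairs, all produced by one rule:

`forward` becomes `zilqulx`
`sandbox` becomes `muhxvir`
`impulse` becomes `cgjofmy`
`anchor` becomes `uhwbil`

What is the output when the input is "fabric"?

The rule is to shift every letter 6 places backward in the alphabet (wrapping around).
So "fabric" becomes "zuvlcw".

zuvlcw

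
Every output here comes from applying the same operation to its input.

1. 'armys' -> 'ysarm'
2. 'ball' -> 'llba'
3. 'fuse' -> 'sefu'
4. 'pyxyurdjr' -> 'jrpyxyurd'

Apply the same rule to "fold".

Rule — move the last 2 characters to the front (rotate right by 2).
"fold" → "ldfo".

ldfo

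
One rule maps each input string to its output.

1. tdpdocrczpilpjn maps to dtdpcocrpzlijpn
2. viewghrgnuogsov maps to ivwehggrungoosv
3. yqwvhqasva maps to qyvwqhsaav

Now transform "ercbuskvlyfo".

In each case the input is transformed by: swap each adjacent pair of characters (1↔2, 3↔4, ...).
Applying that to "ercbuskvlyfo" gives "rebcsuvkylof".

rebcsuvkylof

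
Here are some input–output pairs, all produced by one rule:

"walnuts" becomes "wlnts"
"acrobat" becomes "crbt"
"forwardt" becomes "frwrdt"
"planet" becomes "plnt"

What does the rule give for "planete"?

Looking at the pairs, the operation is to remove every vowel.
On "planete" that produces "plnt".

plnt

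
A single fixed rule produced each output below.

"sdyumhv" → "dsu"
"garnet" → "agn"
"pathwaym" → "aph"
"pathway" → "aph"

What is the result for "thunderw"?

The transformation: swap each adjacent pair of characters (1↔2, 3↔4, ...), then keep only the first 3 characters.
For "thunderw", step one produces "htnuedwr"; step two turns that into "htn".

htn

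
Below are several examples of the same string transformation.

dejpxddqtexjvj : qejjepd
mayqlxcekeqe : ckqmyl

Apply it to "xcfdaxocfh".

xchcd

What's happening: swap the front and back halves of the string, then keep every other character starting from the first (positions 1st, 3rd, 5th, ...).
Working it through for "xcfdaxocfh": intermediate "xocfhxcfda", final "xchcd".
(Check on "dejpxddqtexjvj": → "qtexjvjdejpxdd" → "qejjepd" ✓)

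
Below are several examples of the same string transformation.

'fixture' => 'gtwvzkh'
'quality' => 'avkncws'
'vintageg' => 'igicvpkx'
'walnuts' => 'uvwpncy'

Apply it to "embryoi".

kqatdog

Each output is the input with this applied: reverse the string, then shift every letter 2 places forward in the alphabet (wrapping around).
Applying that to "embryoi" gives "kqatdog".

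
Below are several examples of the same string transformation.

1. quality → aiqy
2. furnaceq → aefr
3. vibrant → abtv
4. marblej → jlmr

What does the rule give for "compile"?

ceim

Looking at the pairs, the operation is to keep every other character starting from the first (positions 1st, 3rd, 5th, ...), then sort the characters into alphabetical order.
"compile" → "cmie" → "ceim".
(Check on "furnaceq": → "frae" → "aefr" ✓)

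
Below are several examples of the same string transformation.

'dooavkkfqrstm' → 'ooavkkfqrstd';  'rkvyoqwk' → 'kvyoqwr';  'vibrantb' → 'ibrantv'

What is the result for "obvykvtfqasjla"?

bvykvtfqasjlo

Each output is the input with this applied: swap the first and last characters, then delete the first character.
"obvykvtfqasjla" → "abvykvtfqasjlo" → "bvykvtfqasjlo".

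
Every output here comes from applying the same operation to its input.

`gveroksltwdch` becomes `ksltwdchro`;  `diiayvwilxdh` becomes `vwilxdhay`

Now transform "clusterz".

The pattern: delete the first 3 characters, then move the first 2 characters to the end (rotate left by 2).
For "clusterz", step one produces "sterz"; step two turns that into "erzst".

erzst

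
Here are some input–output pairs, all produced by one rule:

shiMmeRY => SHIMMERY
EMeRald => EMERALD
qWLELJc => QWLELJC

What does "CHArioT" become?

CHARIOT

In each case the input is transformed by: convert every letter to uppercase.
Applying that to "CHArioT" gives "CHARIOT".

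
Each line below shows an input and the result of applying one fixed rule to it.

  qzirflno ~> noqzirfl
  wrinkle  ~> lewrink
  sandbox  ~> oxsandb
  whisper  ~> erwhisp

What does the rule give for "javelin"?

Looking at the pairs, the operation is to move the last 2 characters to the front (rotate right by 2).
On "javelin" that produces "injavel".

injavel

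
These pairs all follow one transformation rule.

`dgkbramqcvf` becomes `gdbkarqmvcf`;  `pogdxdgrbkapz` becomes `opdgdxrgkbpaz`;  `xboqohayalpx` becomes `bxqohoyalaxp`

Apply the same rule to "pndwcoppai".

What's happening: swap each adjacent pair of characters (1↔2, 3↔4, ...).
Doing the same to "pndwcoppai": "npwdocppia".

npwdocppia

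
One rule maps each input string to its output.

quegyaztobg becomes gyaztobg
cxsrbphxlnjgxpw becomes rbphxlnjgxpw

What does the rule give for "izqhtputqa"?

htputqa

Each output is the input with this applied: delete the first 3 characters.
So "izqhtputqa" becomes "htputqa".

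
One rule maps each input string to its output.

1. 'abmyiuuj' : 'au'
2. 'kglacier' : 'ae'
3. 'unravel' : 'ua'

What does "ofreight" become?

The rule is to keep one character in every 3, starting at position 1 (positions 1st, 4th, 7th, ...), then keep only the vowels.
Applying both steps to "ofreight": "oeh", then "oe".

oe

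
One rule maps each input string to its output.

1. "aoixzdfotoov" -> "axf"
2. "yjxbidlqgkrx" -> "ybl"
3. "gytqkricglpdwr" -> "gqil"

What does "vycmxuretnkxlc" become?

vmrn

The rule is to delete the last 3 characters, then keep one character in every 3, starting at position 1 (positions 1st, 4th, 7th, ...).
Applying both steps to "vycmxuretnkxlc": "vycmxuretnk", then "vmrn".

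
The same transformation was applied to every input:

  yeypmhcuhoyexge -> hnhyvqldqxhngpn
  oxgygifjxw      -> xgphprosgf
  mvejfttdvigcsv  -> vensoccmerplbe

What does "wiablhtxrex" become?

The transformation: shift every letter 9 places forward in the alphabet (wrapping around).
Applying that to "wiablhtxrex" gives "frjkuqcgang".

frjkuqcgang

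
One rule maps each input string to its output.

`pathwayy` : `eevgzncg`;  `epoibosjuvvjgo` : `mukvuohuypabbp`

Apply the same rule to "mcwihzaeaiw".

ocsiconfgkg

The pattern: shift every letter 6 places forward in the alphabet (wrapping around), then move the last 2 characters to the front (rotate right by 2).
For "mcwihzaeaiw" the result is "ocsiconfgkg".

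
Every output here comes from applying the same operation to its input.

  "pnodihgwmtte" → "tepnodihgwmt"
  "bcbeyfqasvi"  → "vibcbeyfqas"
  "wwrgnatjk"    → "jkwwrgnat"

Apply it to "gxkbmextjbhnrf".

Each output is the input with this applied: move the last 2 characters to the front (rotate right by 2).
Applying that to "gxkbmextjbhnrf" gives "rfgxkbmextjbhn".

rfgxkbmextjbhn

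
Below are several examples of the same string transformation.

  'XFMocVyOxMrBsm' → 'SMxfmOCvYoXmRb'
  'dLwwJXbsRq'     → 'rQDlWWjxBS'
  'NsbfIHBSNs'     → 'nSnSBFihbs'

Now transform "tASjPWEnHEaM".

AmTasJpweNhe

The pattern: flip the case of every letter, then move the last 2 characters to the front (rotate right by 2).
"tASjPWEnHEaM" → "TasJpweNheAm" → "AmTasJpweNhe".
(Check on "dLwwJXbsRq": → "DlWWjxBSrQ" → "rQDlWWjxBS" ✓)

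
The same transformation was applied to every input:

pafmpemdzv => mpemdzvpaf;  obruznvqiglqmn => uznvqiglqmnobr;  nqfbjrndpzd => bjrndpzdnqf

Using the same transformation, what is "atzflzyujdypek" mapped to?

The rule is to move the first 3 characters to the end (rotate left by 3).
Doing the same to "atzflzyujdypek": "flzyujdypekatz".

flzyujdypekatz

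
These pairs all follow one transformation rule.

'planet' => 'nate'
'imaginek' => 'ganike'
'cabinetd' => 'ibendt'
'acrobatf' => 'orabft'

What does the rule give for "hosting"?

Looking at the pairs, the operation is to swap each adjacent pair of characters (1↔2, 3↔4, ...), then delete the first 2 characters.
Working it through for "hosting": intermediate "ohtsnig", final "tsnig".

tsnig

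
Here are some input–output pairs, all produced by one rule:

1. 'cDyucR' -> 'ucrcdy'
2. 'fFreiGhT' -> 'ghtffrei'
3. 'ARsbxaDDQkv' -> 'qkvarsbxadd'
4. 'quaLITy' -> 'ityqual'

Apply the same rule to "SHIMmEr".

mershim

Each output is the input with this applied: move the last 3 characters to the front (rotate right by 3), then convert every letter to lowercase.
For "SHIMmEr", step one produces "mErSHIM"; step two turns that into "mershim".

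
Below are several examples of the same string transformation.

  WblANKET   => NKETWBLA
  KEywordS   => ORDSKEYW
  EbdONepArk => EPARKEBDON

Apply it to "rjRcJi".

The rule is to swap the front and back halves of the string, then convert every letter to uppercase.
For "rjRcJi", step one produces "cJirjR"; step two turns that into "CJIRJR".
(Check on "WblANKET": → "NKETWblA" → "NKETWBLA" ✓)

CJIRJR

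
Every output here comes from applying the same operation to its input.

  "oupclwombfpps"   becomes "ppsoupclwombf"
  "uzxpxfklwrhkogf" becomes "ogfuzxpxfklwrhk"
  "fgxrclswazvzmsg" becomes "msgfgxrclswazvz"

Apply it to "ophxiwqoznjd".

njdophxiwqoz

Rule — move the last 3 characters to the front (rotate right by 3).
So "ophxiwqoznjd" becomes "njdophxiwqoz".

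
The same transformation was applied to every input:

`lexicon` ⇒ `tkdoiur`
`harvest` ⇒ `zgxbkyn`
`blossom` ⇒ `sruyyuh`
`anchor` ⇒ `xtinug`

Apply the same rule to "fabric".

ighxol

The rule is to shift every letter 6 places forward in the alphabet (wrapping around), then swap the first and last characters.
Starting from "fabric": after the first operation, "lghxoi"; after the second, "ighxol".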